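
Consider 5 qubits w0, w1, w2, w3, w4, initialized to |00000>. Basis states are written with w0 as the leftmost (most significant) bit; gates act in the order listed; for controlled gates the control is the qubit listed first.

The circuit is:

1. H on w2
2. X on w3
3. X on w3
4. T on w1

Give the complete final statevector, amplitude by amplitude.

The resulting statevector has amplitude sqrt(2)/2 on |00000>, sqrt(2)/2 on |00100>, and 0 on every other basis state. Key observation: steps 2-3 multiply out to the identity, so the circuit reduces to the remaining gates.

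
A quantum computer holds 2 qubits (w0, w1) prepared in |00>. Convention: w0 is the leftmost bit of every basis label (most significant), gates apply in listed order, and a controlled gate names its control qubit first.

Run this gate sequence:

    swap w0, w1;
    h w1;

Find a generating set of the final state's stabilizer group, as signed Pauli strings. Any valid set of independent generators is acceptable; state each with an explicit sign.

The stabilizer group can be generated by +IX, +ZI, among other valid generating sets.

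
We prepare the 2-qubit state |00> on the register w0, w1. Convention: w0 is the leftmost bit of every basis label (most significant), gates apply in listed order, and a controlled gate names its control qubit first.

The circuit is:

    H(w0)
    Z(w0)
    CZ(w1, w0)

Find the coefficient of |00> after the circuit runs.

|00> carries amplitude sqrt(2)/2 in the final state.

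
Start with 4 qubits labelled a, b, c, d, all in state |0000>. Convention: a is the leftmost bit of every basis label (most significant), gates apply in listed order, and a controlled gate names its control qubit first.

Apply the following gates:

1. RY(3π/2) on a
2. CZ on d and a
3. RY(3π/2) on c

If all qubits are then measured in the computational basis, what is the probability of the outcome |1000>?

Outcome |1000> occurs with probability 1/4.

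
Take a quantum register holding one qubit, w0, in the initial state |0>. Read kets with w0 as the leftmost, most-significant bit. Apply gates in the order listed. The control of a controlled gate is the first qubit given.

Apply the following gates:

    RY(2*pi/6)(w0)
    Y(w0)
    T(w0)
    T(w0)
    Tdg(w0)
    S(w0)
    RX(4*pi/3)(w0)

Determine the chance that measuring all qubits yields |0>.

A full measurement returns |0> with probability 3*sqrt(2)/16 + 5/8.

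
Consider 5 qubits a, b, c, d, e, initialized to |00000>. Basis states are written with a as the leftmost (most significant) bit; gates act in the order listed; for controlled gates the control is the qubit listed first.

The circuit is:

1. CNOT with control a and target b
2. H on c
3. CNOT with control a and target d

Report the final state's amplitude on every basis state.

After the circuit, the state carries amplitude sqrt(2)/2 on |00000>, sqrt(2)/2 on |00100>, and 0 on every other basis state.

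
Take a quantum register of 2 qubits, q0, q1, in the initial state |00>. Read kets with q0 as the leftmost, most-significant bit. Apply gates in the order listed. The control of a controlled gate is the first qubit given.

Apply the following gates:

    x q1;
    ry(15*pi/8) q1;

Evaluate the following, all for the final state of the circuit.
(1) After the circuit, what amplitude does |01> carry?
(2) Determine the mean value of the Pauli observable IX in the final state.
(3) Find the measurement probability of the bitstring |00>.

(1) The final state's coefficient on |01> equals -cos(pi/16).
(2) The expectation value of IX is sqrt(2 - sqrt(2))/2.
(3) Outcome |00> occurs with probability sin(pi/16)**2.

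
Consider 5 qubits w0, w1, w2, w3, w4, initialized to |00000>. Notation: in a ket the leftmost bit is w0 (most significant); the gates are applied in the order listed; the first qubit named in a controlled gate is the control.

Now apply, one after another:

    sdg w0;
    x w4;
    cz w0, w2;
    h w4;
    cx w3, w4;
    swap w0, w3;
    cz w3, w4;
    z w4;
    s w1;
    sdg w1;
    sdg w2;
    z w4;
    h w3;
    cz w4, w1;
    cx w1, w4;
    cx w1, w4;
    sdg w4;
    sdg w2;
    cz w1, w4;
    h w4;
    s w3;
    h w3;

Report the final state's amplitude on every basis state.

The resulting statevector has amplitude I/2 on |00000>, 1/2 on |00001>, 1/2 on |00010>, -I/2 on |00011>, and 0 on every other basis state. Key observation: steps 9-10 multiply out to the identity, so the circuit reduces to the remaining gates.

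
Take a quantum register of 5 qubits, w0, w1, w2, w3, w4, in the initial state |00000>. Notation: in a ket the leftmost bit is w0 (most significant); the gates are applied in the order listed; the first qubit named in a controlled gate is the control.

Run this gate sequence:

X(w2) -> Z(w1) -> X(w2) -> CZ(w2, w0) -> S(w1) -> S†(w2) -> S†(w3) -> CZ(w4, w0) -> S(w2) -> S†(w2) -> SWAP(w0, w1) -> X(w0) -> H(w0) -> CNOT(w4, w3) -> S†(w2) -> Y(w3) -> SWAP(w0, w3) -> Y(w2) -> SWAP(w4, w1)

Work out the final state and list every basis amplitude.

After the circuit, the state carries amplitude -sqrt(2)/2 on |10100>, sqrt(2)/2 on |10110>, and 0 on every other basis state.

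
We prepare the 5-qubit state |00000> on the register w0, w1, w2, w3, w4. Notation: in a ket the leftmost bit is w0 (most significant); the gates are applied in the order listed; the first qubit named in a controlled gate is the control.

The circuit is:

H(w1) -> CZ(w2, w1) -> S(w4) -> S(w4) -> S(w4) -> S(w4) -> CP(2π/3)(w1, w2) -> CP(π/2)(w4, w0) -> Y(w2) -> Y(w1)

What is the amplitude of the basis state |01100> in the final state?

The amplitude on |01100> is -sqrt(2)/2. Key observation: steps 3-6 multiply out to the identity, so the circuit reduces to the remaining gates.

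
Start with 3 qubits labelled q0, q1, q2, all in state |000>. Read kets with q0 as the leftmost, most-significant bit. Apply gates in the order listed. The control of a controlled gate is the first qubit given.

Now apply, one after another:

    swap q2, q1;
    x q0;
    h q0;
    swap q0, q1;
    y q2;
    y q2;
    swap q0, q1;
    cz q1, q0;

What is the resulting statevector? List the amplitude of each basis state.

The resulting statevector has amplitude sqrt(2)/2 on |000>, -sqrt(2)/2 on |100>, and 0 on every other basis state.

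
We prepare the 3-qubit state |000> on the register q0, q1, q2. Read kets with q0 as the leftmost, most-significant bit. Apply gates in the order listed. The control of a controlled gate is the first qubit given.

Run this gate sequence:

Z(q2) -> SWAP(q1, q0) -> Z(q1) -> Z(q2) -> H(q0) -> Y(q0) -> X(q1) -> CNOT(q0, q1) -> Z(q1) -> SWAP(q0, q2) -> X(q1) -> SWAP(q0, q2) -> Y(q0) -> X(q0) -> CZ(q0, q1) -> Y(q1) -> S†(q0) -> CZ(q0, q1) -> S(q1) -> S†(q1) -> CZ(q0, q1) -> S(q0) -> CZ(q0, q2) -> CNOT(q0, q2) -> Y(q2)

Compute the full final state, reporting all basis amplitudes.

The resulting statevector has amplitude sqrt(2)/2 on |011>, sqrt(2)/2 on |100>, and 0 on every other basis state.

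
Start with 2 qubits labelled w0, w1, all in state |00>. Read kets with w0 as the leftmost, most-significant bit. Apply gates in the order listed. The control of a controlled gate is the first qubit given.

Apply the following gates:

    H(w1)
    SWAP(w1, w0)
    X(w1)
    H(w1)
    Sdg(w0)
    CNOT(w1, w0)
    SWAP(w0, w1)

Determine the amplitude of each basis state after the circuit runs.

The resulting statevector has amplitude 1/2 on |00>, -I/2 on |01>, I/2 on |10>, -1/2 on |11>.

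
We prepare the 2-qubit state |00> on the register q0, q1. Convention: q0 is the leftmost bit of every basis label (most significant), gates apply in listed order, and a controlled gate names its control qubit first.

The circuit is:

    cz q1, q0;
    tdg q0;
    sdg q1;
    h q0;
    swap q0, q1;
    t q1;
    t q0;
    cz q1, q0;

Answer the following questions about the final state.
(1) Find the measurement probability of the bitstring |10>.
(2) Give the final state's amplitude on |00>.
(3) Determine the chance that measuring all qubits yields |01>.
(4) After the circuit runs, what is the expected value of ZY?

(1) Outcome |10> occurs with probability 0.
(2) |00> carries amplitude sqrt(2)/2 in the final state.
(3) Outcome |01> occurs with probability 1/2.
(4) In the final state, ZY has expectation sqrt(2)/2.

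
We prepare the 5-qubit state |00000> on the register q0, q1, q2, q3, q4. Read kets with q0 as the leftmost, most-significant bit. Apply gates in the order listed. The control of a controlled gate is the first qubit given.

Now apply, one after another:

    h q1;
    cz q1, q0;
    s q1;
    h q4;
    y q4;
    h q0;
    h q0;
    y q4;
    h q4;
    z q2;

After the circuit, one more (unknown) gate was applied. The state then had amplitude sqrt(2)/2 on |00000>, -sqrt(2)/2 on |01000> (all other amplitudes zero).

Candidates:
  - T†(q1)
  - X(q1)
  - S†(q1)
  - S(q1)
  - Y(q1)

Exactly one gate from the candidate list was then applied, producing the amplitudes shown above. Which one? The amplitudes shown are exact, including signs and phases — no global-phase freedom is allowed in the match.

The applied gate was S(q1). Key observation: gates 4-9 undo each other exactly, leaving only the rest of the circuit to track.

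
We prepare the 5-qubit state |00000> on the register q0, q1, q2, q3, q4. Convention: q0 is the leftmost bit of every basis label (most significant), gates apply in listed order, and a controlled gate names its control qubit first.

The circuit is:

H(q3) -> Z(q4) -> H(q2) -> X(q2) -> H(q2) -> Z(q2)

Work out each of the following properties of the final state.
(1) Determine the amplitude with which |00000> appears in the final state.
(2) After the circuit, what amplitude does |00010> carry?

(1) |00000> carries amplitude sqrt(2)/2 in the final state. Key observation: gates 3-6 undo each other exactly, leaving only the rest of the circuit to track.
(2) |00010> carries amplitude sqrt(2)/2 in the final state.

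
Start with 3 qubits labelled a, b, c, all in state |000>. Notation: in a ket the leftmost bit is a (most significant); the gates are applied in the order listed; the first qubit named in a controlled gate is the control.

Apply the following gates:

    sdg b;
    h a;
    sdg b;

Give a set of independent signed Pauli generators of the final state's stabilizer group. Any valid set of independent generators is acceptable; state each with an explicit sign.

The stabilizer group can be generated by +XII, +IZI, +IIZ, among other valid generating sets.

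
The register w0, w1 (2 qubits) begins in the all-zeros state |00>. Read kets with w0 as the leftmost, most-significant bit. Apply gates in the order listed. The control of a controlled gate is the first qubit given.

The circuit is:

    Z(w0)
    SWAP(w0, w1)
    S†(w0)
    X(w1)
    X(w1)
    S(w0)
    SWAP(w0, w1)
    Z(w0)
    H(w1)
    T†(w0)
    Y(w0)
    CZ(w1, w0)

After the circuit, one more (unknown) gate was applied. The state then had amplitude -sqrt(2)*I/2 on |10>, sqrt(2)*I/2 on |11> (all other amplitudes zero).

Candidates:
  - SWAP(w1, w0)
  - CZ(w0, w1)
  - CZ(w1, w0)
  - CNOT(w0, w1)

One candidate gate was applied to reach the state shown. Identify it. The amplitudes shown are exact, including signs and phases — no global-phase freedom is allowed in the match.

The applied gate was CNOT(w0, w1). Key observation: the block from step 1 through step 8 cancels to the identity and can be dropped.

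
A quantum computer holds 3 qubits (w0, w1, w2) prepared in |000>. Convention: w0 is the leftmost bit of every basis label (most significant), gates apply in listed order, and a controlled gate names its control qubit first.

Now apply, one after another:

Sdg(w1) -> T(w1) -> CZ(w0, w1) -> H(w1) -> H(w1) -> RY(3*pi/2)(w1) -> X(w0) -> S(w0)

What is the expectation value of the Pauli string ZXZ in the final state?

In the final state, ZXZ has expectation 1. Key observation: steps 4-5 multiply out to the identity, so the circuit reduces to the remaining gates.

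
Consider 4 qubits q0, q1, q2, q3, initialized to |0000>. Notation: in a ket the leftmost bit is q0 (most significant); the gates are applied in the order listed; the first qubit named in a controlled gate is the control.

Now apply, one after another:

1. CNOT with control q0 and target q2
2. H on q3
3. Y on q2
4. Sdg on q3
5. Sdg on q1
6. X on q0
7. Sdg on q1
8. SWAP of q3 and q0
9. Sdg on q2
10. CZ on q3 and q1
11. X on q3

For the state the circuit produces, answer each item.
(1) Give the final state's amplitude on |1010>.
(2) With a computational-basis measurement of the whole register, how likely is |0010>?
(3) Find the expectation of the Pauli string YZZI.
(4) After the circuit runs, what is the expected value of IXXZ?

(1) The final state's coefficient on |1010> equals -sqrt(2)*I/2.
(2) A full measurement returns |0010> with probability 1/2.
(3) In the final state, YZZI has expectation 1.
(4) The expectation value of IXXZ is 0.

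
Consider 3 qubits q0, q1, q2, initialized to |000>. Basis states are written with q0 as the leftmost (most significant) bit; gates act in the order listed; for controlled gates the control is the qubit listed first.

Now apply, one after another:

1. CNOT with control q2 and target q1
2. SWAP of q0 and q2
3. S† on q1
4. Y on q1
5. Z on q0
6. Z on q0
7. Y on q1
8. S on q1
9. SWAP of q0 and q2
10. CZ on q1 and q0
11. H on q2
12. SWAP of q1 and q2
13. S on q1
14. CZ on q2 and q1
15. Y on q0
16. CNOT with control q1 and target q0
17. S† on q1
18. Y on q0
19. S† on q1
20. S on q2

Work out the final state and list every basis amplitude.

The final amplitudes are sqrt(2)/2 on |000>, sqrt(2)*I/2 on |110>, and 0 on every other basis state. Key observation: gates 2-9 undo each other exactly, leaving only the rest of the circuit to track.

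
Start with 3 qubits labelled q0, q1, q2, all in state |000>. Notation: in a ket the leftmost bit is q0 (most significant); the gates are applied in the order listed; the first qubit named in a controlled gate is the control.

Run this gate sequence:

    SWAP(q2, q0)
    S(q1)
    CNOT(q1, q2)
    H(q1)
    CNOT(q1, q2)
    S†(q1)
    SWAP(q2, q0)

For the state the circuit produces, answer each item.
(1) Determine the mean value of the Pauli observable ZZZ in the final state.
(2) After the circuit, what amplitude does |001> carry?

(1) The expectation value of ZZZ is 1.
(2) The final state's coefficient on |001> equals 0.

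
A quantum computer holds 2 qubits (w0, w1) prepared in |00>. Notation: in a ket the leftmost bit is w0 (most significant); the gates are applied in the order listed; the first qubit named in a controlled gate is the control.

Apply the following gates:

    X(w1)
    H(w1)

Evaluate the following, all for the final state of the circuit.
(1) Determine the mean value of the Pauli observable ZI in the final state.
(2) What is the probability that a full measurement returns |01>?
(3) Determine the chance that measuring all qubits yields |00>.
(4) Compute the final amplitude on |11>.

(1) The observable ZI averages to 1.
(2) Outcome |01> occurs with probability 1/2.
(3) Outcome |00> occurs with probability 1/2.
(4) |11> carries amplitude 0 in the final state.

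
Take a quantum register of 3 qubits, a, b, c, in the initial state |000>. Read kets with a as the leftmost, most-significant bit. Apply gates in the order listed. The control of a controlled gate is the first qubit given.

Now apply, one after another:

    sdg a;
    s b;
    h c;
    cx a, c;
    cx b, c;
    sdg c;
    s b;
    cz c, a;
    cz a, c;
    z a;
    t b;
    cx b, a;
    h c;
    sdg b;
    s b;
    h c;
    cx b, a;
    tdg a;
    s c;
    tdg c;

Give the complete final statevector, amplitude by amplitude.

The resulting statevector has amplitude sqrt(2)/2 on |000>, -sqrt(2)*exp(3*I*pi/4)/2 on |001>, and 0 on every other basis state.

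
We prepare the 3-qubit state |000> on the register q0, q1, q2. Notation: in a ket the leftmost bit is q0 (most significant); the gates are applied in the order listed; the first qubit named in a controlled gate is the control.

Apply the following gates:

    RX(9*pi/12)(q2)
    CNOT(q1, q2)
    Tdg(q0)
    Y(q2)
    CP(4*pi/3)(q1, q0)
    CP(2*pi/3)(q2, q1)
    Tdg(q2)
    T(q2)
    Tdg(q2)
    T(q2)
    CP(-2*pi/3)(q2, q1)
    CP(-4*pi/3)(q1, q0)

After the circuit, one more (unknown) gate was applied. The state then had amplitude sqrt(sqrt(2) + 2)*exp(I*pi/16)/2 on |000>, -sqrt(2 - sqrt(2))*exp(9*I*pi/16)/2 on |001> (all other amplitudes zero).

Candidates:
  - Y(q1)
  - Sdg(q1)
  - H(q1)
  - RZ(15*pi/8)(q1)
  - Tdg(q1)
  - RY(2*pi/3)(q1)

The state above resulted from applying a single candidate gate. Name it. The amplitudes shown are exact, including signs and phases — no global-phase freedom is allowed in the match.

The applied gate was RZ(15*pi/8)(q1). Key observation: gates 5-12 undo each other exactly, leaving only the rest of the circuit to track.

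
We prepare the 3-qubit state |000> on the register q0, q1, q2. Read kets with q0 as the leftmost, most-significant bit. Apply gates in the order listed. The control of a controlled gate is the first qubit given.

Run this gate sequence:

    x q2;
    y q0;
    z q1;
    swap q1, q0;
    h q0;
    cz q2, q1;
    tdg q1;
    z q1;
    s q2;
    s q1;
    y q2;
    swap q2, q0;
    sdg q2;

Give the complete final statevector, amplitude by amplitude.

After the circuit, the state carries amplitude sqrt(2)*exp(3*I*pi/4)/2 on |010>, sqrt(2)*exp(I*pi/4)/2 on |011>, and 0 on every other basis state.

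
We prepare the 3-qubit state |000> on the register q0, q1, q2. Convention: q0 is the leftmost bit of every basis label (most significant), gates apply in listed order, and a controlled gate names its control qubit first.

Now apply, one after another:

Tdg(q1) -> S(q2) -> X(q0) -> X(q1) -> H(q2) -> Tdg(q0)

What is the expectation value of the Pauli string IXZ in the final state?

The expectation value of IXZ is 0.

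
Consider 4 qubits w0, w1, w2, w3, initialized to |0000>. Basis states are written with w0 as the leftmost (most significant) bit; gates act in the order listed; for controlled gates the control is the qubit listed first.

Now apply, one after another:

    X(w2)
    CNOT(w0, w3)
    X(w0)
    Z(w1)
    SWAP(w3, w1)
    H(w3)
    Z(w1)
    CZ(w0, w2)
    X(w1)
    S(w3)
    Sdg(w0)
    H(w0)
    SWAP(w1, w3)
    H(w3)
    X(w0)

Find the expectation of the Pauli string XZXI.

In the final state, XZXI has expectation 0.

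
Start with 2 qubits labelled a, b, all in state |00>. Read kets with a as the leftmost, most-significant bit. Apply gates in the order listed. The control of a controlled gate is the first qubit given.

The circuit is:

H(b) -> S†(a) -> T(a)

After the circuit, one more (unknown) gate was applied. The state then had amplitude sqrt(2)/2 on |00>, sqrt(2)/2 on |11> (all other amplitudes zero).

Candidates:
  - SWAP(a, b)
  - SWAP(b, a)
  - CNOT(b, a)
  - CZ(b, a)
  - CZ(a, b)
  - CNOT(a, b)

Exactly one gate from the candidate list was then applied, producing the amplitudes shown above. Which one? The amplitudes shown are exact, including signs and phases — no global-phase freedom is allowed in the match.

The applied gate was CNOT(b, a).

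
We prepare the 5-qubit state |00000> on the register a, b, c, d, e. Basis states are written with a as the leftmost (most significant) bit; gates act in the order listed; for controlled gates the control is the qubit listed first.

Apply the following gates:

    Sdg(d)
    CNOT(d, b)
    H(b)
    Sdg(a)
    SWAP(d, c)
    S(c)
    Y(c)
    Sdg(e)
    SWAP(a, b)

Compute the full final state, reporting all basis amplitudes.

The final amplitudes are sqrt(2)*I/2 on |00100>, sqrt(2)*I/2 on |10100>, and 0 on every other basis state.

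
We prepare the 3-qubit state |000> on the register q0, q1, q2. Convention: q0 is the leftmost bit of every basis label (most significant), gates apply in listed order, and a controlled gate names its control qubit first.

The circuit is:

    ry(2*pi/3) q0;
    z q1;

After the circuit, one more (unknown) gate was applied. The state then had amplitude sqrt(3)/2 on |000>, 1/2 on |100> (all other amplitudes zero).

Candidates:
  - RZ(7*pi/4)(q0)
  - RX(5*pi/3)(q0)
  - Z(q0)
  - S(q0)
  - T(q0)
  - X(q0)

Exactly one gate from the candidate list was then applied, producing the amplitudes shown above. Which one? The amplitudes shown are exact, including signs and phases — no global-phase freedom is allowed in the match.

The unique candidate consistent with the amplitudes is X(q0).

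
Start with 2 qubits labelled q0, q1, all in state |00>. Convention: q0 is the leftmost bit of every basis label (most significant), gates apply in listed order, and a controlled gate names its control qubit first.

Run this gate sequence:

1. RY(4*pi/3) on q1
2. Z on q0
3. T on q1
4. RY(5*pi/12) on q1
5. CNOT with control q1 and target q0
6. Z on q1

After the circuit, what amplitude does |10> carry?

The amplitude on |10> is 0.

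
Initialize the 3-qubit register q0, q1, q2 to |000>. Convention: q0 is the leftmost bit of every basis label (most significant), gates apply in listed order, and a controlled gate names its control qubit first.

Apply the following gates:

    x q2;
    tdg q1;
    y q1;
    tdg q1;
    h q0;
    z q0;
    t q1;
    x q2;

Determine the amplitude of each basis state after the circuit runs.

The final amplitudes are sqrt(2)*I/2 on |010>, -sqrt(2)*I/2 on |110>, and 0 on every other basis state.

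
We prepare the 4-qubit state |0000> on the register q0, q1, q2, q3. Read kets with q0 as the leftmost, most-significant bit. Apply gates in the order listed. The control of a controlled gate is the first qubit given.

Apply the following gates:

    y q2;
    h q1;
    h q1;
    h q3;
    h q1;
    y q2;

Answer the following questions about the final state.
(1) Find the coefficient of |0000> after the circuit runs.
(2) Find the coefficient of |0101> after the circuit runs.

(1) The amplitude on |0000> is 1/2.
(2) |0101> carries amplitude 1/2 in the final state.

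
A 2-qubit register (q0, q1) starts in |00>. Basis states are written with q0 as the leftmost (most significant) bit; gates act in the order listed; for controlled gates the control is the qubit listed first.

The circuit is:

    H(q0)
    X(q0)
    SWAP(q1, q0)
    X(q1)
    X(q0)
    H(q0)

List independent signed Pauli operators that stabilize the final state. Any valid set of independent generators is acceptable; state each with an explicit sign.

The stabilizer group can be generated by -XI, +IX, among other valid generating sets.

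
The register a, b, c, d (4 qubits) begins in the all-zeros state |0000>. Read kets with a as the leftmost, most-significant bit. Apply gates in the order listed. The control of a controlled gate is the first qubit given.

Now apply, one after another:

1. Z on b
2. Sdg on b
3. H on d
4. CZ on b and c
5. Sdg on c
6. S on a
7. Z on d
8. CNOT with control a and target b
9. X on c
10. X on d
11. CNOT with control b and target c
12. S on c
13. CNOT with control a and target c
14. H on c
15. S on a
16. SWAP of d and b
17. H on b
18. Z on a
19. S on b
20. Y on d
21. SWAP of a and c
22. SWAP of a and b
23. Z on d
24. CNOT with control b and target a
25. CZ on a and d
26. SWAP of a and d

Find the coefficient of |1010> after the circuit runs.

|1010> carries amplitude 0 in the final state.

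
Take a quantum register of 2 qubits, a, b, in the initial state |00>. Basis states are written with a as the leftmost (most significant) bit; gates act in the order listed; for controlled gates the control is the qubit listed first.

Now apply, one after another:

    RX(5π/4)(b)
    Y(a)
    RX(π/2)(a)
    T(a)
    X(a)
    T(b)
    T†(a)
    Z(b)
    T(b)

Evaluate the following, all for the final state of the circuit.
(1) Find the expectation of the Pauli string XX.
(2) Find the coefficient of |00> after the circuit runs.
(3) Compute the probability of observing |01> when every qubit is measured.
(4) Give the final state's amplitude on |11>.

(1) The observable XX averages to -sqrt(2)/2.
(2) The amplitude on |00> is -sqrt(4 - 2*sqrt(2))*exp(3*I*pi/4)/4.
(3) Outcome |01> occurs with probability sqrt(2)/8 + 1/4.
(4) |11> carries amplitude sqrt(2*sqrt(2) + 4)*exp(3*I*pi/4)/4 in the final state.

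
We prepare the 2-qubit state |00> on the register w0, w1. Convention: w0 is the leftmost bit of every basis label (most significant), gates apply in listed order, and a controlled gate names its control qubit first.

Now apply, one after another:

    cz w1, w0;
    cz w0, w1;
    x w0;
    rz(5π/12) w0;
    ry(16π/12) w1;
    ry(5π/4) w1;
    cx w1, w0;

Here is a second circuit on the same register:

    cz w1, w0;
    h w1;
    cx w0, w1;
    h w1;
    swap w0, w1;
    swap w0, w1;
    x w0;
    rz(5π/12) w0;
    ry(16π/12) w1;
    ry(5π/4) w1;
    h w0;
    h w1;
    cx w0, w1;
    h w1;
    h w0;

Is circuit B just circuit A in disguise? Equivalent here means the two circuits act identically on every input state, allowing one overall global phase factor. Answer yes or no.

Yes: on every input state the two circuits agree up to one overall phase factor.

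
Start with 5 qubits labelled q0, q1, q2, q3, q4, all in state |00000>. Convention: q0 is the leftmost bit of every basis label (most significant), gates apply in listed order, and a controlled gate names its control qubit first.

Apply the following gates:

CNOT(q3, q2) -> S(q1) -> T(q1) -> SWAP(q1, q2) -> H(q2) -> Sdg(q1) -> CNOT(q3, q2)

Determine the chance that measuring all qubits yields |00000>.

A full measurement returns |00000> with probability 1/2.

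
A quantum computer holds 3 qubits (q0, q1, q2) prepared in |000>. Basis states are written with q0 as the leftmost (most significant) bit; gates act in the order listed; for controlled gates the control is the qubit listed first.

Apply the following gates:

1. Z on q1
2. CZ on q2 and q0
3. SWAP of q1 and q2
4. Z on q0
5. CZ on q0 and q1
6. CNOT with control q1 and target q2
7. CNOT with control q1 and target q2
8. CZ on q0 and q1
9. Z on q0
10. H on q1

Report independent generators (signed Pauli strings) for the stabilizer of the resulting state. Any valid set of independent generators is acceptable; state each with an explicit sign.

One valid set of independent stabilizer generators is +IXI, +ZII, +IIZ (any independent generating set of the same group is equally correct).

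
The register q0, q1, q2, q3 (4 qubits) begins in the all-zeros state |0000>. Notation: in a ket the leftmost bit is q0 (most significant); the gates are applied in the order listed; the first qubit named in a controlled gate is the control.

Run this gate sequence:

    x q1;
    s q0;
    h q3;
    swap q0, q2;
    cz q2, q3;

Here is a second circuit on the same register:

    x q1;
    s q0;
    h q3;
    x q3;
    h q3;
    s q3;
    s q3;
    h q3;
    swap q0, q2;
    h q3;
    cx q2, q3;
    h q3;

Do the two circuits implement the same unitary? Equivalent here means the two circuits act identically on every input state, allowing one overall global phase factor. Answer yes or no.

Yes, they are equivalent — the unitaries differ by at most a global phase.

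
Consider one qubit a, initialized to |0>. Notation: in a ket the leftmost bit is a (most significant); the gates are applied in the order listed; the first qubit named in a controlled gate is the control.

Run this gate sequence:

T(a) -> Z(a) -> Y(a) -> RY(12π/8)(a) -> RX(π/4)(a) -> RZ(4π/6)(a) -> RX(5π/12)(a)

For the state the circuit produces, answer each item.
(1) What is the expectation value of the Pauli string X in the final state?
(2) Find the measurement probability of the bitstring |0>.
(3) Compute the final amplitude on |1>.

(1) In the final state, X has expectation -1/2.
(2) A full measurement returns |0> with probability sqrt(6)/16 + 3*sqrt(2)/16 + 1/2.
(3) |1> carries amplitude (-1 + sqrt(3) + sqrt(6) - sqrt(3)*I - I - (-sqrt(6)*exp(I*pi/3) - exp(I*pi/3) - sqrt(3)*exp(5*I*pi/6) - sqrt(2)*exp(5*I*pi/6) - exp(5*I*pi/6) + sqrt(3)*exp(I*pi/3))*exp(I*pi/3) + sqrt(2)*I)*exp(2*I*pi/3)/8 in the final state.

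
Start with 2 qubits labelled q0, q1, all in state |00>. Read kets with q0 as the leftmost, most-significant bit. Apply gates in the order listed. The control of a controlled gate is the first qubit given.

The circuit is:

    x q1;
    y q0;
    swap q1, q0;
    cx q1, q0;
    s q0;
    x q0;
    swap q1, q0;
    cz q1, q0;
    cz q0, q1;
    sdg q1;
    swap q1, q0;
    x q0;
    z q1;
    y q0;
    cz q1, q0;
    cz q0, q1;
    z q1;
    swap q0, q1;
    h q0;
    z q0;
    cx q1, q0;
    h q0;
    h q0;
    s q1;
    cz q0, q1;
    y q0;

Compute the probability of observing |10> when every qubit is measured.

The probability of measuring |10> is 0.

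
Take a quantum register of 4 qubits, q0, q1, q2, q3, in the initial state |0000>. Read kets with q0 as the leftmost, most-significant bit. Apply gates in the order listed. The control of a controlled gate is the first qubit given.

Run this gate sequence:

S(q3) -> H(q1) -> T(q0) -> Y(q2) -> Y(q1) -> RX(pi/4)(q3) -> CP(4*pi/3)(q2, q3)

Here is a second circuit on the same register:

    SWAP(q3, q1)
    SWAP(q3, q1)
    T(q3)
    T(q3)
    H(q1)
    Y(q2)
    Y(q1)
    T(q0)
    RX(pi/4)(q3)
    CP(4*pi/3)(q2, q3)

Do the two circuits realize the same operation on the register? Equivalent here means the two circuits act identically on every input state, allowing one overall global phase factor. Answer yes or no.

Yes: on every input state the two circuits agree up to one overall phase factor.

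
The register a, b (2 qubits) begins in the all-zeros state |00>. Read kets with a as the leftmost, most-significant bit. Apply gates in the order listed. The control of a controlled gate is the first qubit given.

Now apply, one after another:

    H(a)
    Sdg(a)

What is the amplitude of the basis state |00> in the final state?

The final state's coefficient on |00> equals sqrt(2)/2.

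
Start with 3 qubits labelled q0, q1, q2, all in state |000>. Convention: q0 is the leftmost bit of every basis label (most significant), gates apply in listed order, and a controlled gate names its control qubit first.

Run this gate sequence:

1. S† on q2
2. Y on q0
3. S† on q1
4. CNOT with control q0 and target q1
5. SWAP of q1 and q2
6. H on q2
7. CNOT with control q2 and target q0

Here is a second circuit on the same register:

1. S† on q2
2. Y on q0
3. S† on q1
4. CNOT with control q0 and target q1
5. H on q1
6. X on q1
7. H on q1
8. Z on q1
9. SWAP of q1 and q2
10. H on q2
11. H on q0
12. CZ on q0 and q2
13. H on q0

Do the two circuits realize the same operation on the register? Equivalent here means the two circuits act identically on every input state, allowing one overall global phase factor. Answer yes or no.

Yes, they are equivalent — the unitaries differ by at most a global phase.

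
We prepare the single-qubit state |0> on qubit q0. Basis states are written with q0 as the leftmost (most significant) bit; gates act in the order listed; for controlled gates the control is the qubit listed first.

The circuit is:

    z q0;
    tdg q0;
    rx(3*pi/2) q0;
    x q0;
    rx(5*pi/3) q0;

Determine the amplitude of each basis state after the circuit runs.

The resulting statevector has amplitude I*(sqrt(2) + sqrt(6))/4 on |0>, -sqrt(2)/4 + sqrt(6)/4 on |1>.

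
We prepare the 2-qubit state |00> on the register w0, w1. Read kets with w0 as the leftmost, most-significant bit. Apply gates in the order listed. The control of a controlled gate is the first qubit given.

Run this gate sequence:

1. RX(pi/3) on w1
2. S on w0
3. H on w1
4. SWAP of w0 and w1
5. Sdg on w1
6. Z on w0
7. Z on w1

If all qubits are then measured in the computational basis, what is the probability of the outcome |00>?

Outcome |00> occurs with probability 1/2.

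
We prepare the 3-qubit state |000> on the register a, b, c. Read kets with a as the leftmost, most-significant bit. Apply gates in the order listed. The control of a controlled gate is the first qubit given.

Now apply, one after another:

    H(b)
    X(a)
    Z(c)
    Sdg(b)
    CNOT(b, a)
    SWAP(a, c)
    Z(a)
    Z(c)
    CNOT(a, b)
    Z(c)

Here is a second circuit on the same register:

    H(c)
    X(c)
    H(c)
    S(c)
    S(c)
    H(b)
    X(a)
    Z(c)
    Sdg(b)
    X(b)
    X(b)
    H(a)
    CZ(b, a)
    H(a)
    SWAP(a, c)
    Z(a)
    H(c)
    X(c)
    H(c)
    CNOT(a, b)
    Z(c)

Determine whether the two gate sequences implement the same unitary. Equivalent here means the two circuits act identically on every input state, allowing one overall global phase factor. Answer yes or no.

Yes, they are equivalent — the unitaries differ by at most a global phase.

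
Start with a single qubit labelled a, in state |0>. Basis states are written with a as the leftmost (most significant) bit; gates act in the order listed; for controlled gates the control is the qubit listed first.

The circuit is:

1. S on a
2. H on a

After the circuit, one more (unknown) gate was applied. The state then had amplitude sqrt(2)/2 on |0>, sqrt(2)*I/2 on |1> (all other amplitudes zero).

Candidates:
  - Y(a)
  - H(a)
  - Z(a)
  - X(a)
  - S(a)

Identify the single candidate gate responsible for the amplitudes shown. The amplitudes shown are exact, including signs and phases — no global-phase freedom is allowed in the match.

The unique candidate consistent with the amplitudes is S(a).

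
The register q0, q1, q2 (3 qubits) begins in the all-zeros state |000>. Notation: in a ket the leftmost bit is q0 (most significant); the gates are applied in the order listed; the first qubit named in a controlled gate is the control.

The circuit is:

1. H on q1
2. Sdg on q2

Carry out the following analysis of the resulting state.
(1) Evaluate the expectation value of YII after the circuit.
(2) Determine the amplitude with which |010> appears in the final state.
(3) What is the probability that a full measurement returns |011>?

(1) The expectation value of YII is 0.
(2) The amplitude on |010> is sqrt(2)/2.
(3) The probability of measuring |011> is 0.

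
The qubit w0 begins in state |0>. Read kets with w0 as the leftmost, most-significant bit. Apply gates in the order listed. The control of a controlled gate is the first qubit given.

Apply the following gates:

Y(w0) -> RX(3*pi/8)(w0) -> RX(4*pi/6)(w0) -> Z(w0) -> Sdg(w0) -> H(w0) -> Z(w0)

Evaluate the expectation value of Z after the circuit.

In the final state, Z has expectation -sqrt(6 - 3*sqrt(2))/4 + sqrt(sqrt(2) + 2)/4.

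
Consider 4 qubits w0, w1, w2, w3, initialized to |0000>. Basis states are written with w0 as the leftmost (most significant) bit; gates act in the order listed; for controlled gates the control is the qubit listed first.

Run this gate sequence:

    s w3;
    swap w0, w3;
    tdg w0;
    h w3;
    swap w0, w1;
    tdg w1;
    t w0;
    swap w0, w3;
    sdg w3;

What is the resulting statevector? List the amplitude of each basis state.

After the circuit, the state carries amplitude sqrt(2)/2 on |0000>, sqrt(2)/2 on |1000>, and 0 on every other basis state.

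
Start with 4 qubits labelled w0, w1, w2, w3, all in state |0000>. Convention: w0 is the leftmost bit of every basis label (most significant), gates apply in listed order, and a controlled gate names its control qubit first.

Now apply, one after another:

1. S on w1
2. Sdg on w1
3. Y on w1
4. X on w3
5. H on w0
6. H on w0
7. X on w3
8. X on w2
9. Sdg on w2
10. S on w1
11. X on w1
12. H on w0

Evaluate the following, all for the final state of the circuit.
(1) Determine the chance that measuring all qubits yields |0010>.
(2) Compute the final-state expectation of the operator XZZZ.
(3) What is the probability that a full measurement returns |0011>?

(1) The probability of measuring |0010> is 1/2. Key observation: the block from step 4 through step 7 cancels to the identity and can be dropped.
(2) In the final state, XZZZ has expectation -1.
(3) A full measurement returns |0011> with probability 0.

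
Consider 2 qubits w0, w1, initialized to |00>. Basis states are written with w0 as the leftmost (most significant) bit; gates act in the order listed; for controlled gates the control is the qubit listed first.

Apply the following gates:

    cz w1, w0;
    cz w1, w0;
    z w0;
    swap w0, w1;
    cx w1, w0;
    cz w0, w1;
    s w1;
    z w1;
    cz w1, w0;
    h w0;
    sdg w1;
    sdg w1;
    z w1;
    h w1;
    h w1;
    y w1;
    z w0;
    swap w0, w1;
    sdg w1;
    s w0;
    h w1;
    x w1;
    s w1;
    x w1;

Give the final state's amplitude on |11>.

The final state's coefficient on |11> equals -1/2 + I/2. Key observation: gates 14-15 undo each other exactly, leaving only the rest of the circuit to track.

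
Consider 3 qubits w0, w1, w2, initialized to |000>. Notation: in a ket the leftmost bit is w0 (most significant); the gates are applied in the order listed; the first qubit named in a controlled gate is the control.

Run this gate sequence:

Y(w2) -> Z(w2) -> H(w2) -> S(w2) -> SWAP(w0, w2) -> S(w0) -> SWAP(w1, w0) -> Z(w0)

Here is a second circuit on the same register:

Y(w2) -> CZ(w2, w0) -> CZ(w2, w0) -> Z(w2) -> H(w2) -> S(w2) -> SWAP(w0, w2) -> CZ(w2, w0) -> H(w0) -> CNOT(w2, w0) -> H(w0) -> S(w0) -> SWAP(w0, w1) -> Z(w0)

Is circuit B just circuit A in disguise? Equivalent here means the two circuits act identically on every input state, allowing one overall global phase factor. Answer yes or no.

Yes — the two circuits implement the same unitary up to a global phase.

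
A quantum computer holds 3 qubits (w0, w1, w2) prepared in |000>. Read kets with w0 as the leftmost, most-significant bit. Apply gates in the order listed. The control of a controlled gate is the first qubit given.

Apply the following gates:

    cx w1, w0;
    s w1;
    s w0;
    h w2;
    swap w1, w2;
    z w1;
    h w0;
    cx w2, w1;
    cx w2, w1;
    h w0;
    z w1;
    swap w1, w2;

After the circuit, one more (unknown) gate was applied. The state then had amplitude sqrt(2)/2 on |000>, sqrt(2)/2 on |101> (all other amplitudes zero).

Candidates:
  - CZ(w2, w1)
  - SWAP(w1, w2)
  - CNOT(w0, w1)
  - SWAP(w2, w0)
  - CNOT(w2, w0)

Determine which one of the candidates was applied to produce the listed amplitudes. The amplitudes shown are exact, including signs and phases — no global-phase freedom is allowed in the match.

The applied gate was CNOT(w2, w0). Key observation: gates 5-12 undo each other exactly, leaving only the rest of the circuit to track.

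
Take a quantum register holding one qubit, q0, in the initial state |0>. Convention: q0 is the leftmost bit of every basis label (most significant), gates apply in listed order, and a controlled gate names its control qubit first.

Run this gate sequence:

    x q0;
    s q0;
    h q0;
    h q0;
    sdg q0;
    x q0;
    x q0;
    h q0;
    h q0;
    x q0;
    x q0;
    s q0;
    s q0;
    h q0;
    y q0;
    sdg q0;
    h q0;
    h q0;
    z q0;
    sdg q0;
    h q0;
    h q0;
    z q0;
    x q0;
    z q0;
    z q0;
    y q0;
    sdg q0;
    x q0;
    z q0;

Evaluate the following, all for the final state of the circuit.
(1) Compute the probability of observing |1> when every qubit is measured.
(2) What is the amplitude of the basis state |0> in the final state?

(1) A full measurement returns |1> with probability 1/2. Key observation: the block from step 5 through step 12 cancels to the identity and can be dropped.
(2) The final state's coefficient on |0> equals sqrt(2)*I/2.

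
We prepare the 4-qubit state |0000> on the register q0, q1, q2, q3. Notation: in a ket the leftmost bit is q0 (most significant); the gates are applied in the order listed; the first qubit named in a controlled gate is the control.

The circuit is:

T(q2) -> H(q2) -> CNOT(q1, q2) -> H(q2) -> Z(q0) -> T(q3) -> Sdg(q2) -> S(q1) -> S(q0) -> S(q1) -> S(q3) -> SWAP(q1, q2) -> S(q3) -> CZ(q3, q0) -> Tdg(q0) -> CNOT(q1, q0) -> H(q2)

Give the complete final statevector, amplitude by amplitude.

The final amplitudes are sqrt(2)/2 on |0000>, sqrt(2)/2 on |0010>, and 0 on every other basis state.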